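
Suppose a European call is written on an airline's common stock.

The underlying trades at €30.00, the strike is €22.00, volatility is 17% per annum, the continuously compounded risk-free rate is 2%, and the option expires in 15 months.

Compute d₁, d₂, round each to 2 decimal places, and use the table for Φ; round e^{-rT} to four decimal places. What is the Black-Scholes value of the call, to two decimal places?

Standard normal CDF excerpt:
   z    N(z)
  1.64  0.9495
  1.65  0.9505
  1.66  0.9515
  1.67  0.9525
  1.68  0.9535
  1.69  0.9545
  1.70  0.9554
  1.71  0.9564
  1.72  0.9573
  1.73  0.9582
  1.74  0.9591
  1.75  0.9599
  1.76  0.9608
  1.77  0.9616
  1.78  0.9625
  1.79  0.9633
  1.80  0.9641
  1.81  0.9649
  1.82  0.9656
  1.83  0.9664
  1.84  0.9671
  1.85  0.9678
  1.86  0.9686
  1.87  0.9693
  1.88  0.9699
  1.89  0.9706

€8.62

T = 1.25;  σ√T = 0.1901
d₁ = [ln(30/22) + (0.02 + ½·0.17²)·1.25] / (σ√T) = (0.3102 + 0.0431) / 0.1901 = 1.8584 ≈ 1.86
d₂ = 1.8584 − 0.1901 = 1.6683 ≈ 1.67
exp(−rT) = exp(−0.02·1.25) = 0.9753
C = 30·N(1.86) − 22·0.9753·N(1.67) = 30·0.9686 − 22·0.9753·0.9525 = 29.0580 − 20.4374 = 8.6206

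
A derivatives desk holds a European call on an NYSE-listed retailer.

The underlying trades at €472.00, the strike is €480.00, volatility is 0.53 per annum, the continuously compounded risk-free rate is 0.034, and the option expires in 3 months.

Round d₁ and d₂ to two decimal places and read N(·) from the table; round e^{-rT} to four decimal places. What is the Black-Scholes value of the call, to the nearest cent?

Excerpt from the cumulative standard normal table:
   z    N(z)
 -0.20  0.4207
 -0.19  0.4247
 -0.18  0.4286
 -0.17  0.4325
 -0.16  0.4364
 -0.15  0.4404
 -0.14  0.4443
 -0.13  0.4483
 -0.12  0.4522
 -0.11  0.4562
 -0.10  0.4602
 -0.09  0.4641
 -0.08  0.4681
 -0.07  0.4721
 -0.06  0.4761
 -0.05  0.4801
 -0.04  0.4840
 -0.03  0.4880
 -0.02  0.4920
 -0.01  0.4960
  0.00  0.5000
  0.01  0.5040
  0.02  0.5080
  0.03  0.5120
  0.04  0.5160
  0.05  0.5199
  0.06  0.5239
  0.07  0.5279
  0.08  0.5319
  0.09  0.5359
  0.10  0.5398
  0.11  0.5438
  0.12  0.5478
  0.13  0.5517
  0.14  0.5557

€47.09

T = 0.25;  σ√T = 0.2650
d₁ = [ln(472/480) + (0.034 + ½·0.53²)·0.25] / (σ√T) = (-0.0168 + 0.0436) / 0.2650 = 0.1012 which rounds to 0.10
d₂ = 0.1012 − 0.2650 = -0.1638 which rounds to -0.16
e^(−rT) = e^(−0.034·0.25) = 0.9915
N(d₁) = N(0.10) = 0.5398;  N(d₂) = N(-0.16) = 0.4364
C = 472·0.5398 − 480·0.9915·0.4364 = 254.7856 − 207.6915 = 47.0941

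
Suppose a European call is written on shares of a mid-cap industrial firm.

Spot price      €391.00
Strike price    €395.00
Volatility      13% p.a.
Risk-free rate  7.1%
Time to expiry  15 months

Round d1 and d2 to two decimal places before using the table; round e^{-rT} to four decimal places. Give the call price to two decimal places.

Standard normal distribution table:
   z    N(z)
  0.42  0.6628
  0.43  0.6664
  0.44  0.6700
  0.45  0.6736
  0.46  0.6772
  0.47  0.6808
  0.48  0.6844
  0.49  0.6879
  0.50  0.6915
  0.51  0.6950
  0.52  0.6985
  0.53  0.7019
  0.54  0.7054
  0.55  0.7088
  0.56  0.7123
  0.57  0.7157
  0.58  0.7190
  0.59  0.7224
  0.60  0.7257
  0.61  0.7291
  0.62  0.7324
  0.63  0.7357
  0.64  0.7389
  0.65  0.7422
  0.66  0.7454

€38.99

σ√T = 0.13·√1.25 = 0.1453
d₁ = [ln(391/395) + (0.071 + 0.13²/2)·1.25] / 0.1453 = [-0.0102 + 0.0993] / 0.1453 = 0.6133 → 0.61
d₂ = d₁ − σ√T = 0.6133 − 0.1453 = 0.4679 → 0.47
e^(−rT) = e^(−0.071·1.25) = 0.9151
N(d₁) = N(0.61) = 0.7291;  N(d₂) = N(0.47) = 0.6808
C = 391·0.7291 − 395·0.9151·0.6808 = 285.0781 − 246.0850 = 38.9931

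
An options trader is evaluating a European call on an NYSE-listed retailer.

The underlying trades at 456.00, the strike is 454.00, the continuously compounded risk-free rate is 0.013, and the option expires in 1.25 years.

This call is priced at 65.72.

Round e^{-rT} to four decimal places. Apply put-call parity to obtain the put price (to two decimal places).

56.41

e^(−rT) = e^(−0.013·1.25) = 0.9839
Put-call parity: C − P = S − K·e^(−rT) = 456 − 454·0.9839 = 456 − 446.6906 = 9.3094
P = C − (C − P) = 65.72 − (9.3094) = 56.4106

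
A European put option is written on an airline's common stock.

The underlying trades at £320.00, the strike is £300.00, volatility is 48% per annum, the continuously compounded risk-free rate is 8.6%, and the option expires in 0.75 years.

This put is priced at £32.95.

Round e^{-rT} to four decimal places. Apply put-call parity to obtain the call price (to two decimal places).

e^(−rT) = e^(−0.086·0.75) = 0.9375
Put-call parity: C − P = S − K·e^(−rT) = 320 − 300·0.9375 = 320 − 281.2500 = 38.7500
C = P + (C − P) = 32.95 + (38.7500) = 71.7000

£71.70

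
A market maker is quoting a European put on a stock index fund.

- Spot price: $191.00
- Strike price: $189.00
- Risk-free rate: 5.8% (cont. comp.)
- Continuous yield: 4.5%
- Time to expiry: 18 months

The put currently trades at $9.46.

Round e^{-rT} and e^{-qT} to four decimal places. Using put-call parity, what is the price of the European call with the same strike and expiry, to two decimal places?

e^(−qT) = e^(−0.045·1.5) = 0.9347;  e^(−rT) = e^(−0.058·1.5) = 0.9167
Put-call parity: C − P = S·e^(−qT) − K·e^(−rT) = 191·0.9347 − 189·0.9167 = 178.5277 − 173.2563 = 5.2714
C = P + (C − P) = 9.46 + (5.2714) = 14.7314

$14.73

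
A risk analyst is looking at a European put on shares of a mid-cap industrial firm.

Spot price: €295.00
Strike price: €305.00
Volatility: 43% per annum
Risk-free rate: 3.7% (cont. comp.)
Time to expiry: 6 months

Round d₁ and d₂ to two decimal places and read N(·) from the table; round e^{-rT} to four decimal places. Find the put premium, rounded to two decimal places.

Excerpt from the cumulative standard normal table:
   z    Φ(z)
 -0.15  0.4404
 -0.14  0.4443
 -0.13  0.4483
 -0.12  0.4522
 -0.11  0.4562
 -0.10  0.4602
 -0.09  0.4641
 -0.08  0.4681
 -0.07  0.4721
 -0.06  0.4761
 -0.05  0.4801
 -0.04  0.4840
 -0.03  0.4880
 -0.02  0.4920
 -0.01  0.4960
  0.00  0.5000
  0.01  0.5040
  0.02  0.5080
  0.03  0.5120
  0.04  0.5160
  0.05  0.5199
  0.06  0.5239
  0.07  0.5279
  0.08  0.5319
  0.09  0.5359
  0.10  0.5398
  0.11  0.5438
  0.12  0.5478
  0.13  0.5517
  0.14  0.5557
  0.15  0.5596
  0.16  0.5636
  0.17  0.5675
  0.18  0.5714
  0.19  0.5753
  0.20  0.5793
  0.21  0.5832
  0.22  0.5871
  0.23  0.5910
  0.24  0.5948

σ√T = 0.43 × 0.7071 = 0.3041
d₁ = [ln(295/305) + (0.037 + 0.43²/2)·0.5] / 0.3041 = [-0.0333 + 0.0647] / 0.3041 = 0.1032 ≈ 0.10
d₂ = d₁ − σ√T = 0.1032 − 0.3041 = -0.2008 ≈ -0.20
e^(−rT) = e^(−0.037·0.5) = 0.9817
P = 305·0.9817·N(0.20) − 295·N(-0.10) = 305·0.9817·0.5793 − 295·0.4602 = 173.4531 − 135.7590 = 37.6941

€37.69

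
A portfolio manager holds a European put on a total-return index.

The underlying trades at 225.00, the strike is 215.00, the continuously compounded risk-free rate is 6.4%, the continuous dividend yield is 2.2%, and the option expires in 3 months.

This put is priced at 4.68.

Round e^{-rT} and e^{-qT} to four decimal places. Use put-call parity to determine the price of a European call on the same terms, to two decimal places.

exp(−qT) = exp(−0.022·0.25) = 0.9945;  exp(−rT) = exp(−0.064·0.25) = 0.9841
Put-call parity: C − P = S·e^(−qT) − K·e^(−rT) = 225·0.9945 − 215·0.9841 = 223.7625 − 211.5815 = 12.1810
C = P + (C − P) = 4.68 + (12.1810) = 16.8610

16.86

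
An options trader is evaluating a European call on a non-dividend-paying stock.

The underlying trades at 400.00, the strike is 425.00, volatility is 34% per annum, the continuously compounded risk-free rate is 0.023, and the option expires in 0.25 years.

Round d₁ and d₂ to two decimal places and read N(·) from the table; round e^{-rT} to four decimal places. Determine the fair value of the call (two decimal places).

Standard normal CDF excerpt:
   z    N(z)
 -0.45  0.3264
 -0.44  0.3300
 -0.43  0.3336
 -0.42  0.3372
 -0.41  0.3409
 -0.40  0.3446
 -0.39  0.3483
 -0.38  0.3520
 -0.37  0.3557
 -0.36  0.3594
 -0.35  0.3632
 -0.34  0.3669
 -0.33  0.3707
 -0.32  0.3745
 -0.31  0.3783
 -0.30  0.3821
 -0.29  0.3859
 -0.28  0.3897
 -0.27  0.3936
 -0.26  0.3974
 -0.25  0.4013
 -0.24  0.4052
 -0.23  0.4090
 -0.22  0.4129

18.02

σ√T = 0.34·√0.25 = 0.1700
ln(S/K) + (r + σ²/2)T = ln(400/425) + (0.023 + 0.34²/2)·0.25 = -0.0606 + 0.0202 = -0.0404
d₁ = -0.0404 / 0.1700 = -0.2378 ≈ -0.24
d₂ = d₁ − σ√T = -0.2378 − 0.1700 = -0.4078 ≈ -0.41
e^(−rT) = e^(−0.023·0.25) = 0.9943
N(d₁) = N(-0.24) = 0.4052;  N(d₂) = N(-0.41) = 0.3409
C = 400·0.4052 − 425·0.9943·0.3409 = 162.0800 − 144.0567 = 18.0233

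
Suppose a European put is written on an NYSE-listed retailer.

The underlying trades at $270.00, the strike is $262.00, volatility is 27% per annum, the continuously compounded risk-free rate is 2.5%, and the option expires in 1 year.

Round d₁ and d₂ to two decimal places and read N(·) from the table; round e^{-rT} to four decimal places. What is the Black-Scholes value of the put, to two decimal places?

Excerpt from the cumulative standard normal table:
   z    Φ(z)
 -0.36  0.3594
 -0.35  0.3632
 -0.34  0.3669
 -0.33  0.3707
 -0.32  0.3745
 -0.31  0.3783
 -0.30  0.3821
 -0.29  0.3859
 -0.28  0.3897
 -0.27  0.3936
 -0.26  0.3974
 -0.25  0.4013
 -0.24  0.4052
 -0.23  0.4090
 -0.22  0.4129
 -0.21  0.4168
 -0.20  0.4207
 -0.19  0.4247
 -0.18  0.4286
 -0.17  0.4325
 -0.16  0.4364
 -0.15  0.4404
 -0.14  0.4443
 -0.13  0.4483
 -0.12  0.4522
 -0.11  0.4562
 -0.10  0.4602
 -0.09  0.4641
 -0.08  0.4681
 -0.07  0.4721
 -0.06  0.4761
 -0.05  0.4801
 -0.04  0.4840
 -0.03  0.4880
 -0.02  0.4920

σ√T = 0.27 × 1.0000 = 0.2700
d₁ = [ln(270/262) + (0.025 + ½·0.27²)·1] / (σ√T) = (0.0301 + 0.0615) / 0.2700 = 0.3390 ⇒ 0.34
d₂ = 0.3390 − 0.2700 = 0.0690 ⇒ 0.07
exp(−rT) = exp(−0.025·1) = 0.9753
N(−d₂) = N(-0.07) = 0.4721;  N(−d₁) = N(-0.34) = 0.3669
P = 262·0.9753·0.4721 − 270·0.3669 = 120.6351 − 99.0630 = 21.5721

$21.57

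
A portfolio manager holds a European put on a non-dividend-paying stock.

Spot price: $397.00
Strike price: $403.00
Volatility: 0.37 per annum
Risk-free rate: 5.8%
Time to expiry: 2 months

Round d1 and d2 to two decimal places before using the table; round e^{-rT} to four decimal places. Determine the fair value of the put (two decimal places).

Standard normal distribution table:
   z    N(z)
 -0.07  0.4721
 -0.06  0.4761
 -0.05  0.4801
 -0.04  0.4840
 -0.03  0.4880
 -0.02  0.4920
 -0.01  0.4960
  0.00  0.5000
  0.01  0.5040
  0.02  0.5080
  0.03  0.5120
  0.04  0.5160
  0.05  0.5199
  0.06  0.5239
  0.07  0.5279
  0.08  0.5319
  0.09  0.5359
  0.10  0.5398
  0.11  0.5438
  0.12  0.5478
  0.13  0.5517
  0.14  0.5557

σ√T = 0.37 × 0.4082 = 0.1511
d₁ = [ln(397/403) + (0.058 + 0.37²/2)·0.1667] / 0.1511 = [-0.0150 + 0.0211] / 0.1511 = 0.0402 ≈ 0.04
d₂ = d₁ − σ√T = 0.0402 − 0.1511 = -0.1108 ≈ -0.11
e^(−rT) = e^(−0.058·0.1667) = 0.9904
N(−d₂) = N(0.11) = 0.5438;  N(−d₁) = N(-0.04) = 0.4840
P = 403·0.9904·0.5438 − 397·0.4840 = 217.0475 − 192.1480 = 24.8995

$24.90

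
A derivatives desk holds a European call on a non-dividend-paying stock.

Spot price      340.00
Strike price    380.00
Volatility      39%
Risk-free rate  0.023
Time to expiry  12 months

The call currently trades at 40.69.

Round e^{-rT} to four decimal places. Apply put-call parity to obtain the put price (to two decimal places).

e^(−rT) = e^(−0.023·1) = 0.9773
Put-call parity: C − P = S − K·e^(−rT) = 340 − 380·0.9773 = 340 − 371.3740 = -31.3740
P = C − (C − P) = 40.69 − (-31.3740) = 72.0640

72.06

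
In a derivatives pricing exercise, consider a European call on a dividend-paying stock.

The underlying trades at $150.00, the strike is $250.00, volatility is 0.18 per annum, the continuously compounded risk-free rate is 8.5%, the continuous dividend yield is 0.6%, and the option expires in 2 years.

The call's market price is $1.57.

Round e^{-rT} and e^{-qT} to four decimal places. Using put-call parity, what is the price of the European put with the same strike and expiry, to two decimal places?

exp(−qT) = exp(−0.006·2) = 0.9881;  exp(−rT) = exp(−0.085·2) = 0.8437
Put-call parity: C − P = S·e^(−qT) − K·e^(−rT) = 150·0.9881 − 250·0.8437 = 148.2150 − 210.9250 = -62.7100
P = C − (C − P) = 1.57 − (-62.7100) = 64.2800

$64.28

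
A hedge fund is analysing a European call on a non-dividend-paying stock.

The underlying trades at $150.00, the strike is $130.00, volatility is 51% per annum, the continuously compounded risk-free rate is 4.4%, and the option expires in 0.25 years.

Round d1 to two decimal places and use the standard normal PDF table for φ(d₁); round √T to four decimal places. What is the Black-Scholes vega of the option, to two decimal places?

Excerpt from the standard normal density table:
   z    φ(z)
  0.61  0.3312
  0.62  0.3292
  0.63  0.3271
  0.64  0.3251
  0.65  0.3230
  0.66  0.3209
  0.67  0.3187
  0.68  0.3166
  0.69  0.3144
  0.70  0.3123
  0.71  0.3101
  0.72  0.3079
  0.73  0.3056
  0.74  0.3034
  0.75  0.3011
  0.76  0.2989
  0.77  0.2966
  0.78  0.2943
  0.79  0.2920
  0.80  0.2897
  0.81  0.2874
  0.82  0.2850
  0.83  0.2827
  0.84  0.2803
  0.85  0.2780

22.92

σ√T = 0.51 × 0.5000 = 0.2550
d₁ = [ln(150/130) + (0.044 + 0.51²/2)·0.25] / 0.2550 = [0.1431 + 0.0435] / 0.2550 = 0.7318 ⇒ 0.73
√T = √0.25 = 0.5000
φ(d₁) = φ(0.73) = 0.3056
vega = S·φ(d₁)·√T = 150·0.3056·0.5000 = 22.9200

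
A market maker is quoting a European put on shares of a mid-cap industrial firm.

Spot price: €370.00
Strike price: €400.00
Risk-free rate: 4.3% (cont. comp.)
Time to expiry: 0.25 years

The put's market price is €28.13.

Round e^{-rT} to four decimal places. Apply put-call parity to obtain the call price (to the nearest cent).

e^(−rT) = e^(−0.043·0.25) = 0.9893
Put-call parity: C − P = S − K·e^(−rT) = 370 − 400·0.9893 = 370 − 395.7200 = -25.7200
C = P + (C − P) = 28.13 + (-25.7200) = 2.4100

€2.41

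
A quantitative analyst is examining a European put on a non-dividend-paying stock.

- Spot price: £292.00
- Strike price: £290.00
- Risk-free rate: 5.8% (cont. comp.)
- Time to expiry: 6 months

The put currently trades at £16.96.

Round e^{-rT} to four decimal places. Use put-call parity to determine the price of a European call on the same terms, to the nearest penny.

exp(−rT) = exp(−0.058·0.5) = 0.9714
Put-call parity: C − P = S − K·e^(−rT) = 292 − 290·0.9714 = 292 − 281.7060 = 10.2940
C = P + (C − P) = 16.96 + (10.2940) = 27.2540

£27.25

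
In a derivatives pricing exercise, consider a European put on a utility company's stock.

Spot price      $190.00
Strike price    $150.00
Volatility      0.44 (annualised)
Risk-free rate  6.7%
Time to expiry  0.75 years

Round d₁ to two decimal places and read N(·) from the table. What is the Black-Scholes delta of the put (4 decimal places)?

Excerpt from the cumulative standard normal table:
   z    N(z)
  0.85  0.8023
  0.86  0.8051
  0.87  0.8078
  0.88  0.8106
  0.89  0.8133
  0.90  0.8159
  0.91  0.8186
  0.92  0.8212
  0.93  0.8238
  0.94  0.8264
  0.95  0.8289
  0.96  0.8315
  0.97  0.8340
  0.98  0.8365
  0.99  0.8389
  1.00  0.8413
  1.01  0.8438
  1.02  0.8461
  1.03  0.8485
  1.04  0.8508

-0.1736

σ√T = 0.44·√0.75 = 0.3811
d₁ = [ln(190/150) + (0.067 + 0.44²/2)·0.75] / 0.3811 = [0.2364 + 0.1229] / 0.3811 = 0.9428 ≈ 0.94
N(d₁) = N(0.94) = 0.8264
Δ_put = N(d₁) − 1 = 0.8264 − 1 = -0.1736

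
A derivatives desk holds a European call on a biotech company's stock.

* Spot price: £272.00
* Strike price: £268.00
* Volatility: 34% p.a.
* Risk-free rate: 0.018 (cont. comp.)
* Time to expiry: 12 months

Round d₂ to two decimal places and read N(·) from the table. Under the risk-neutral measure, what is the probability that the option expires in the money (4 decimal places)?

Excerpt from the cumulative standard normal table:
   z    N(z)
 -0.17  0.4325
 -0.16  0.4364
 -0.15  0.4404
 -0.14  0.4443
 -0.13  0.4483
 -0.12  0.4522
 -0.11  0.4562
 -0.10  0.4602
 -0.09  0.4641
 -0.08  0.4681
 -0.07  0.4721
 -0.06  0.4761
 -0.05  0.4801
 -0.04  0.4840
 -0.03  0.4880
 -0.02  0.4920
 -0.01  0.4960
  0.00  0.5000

0.4721

σ√T = 0.34 × 1.0000 = 0.3400
d₁ = [ln(272/268) + (0.018 + 0.34²/2)·1] / 0.3400 = [0.0148 + 0.0758] / 0.3400 = 0.2665 → 0.27
d₂ = d₁ − σ√T = 0.2665 − 0.3400 = -0.0735 → -0.07
Pr(exercise) under Q = N(d₂) = 0.4721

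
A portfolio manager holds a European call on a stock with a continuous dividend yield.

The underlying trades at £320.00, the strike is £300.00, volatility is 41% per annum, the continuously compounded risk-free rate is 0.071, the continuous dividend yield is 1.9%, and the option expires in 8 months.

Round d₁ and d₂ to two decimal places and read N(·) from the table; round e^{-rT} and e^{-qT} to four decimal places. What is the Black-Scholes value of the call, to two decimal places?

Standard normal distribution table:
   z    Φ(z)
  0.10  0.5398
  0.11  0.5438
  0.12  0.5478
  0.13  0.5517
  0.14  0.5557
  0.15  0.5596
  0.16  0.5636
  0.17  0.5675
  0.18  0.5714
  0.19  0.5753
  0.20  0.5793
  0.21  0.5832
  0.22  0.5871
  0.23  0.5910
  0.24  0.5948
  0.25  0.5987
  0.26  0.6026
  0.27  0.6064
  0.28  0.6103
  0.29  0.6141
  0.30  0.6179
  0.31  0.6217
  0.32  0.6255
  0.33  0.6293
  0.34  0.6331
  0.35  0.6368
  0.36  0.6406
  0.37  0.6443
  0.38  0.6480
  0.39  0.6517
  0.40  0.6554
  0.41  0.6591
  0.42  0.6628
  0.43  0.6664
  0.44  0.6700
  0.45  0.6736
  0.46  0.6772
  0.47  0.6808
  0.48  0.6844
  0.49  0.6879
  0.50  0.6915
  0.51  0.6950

£56.11

σ√T = 0.41 × 0.8165 = 0.3348
ln(S/K) + (r − q + σ²/2)T = ln(320/300) + (0.071 − 0.019 + 0.41²/2)·0.6667 = 0.0645 + 0.0907 = 0.1552
d₁ = 0.1552 / 0.3348 = 0.4637 ≈ 0.46
d₂ = d₁ − σ√T = 0.4637 − 0.3348 = 0.1290 ≈ 0.13
e^(−qT) = e^(−0.019·0.6667) = 0.9874;  e^(−rT) = e^(−0.071·0.6667) = 0.9538
C = 320·0.9874·N(0.46) − 300·0.9538·N(0.13) = 320·0.9874·0.6772 − 300·0.9538·0.5517 = 213.9735 − 157.8634 = 56.1101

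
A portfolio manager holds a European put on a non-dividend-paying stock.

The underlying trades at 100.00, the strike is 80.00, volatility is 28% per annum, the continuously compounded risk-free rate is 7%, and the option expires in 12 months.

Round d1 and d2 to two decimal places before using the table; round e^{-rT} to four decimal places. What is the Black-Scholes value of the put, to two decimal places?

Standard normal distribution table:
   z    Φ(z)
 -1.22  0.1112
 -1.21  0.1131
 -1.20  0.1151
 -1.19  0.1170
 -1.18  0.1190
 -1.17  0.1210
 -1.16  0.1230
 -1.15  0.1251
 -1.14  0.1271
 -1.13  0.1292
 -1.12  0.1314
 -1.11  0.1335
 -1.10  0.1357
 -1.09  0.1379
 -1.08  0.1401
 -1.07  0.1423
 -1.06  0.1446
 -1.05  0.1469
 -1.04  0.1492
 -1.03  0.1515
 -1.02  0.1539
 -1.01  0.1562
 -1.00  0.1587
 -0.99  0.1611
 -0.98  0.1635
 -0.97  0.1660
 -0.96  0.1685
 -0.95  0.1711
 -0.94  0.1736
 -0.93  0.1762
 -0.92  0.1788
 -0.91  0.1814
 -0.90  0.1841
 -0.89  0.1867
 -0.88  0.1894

1.83

σ√T = 0.28·√1 = 0.2800
d₁ = [ln(100/80) + (0.07 + 0.28²/2)·1] / 0.2800 = [0.2231 + 0.1092] / 0.2800 = 1.1869 which rounds to 1.19
d₂ = d₁ − σ√T = 1.1869 − 0.2800 = 0.9069 which rounds to 0.91
exp(−rT) = exp(−0.07·1) = 0.9324
N(−d₂) = N(-0.91) = 0.1814;  N(−d₁) = N(-1.19) = 0.1170
P = 80·0.9324·0.1814 − 100·0.1170 = 13.5310 − 11.7000 = 1.8310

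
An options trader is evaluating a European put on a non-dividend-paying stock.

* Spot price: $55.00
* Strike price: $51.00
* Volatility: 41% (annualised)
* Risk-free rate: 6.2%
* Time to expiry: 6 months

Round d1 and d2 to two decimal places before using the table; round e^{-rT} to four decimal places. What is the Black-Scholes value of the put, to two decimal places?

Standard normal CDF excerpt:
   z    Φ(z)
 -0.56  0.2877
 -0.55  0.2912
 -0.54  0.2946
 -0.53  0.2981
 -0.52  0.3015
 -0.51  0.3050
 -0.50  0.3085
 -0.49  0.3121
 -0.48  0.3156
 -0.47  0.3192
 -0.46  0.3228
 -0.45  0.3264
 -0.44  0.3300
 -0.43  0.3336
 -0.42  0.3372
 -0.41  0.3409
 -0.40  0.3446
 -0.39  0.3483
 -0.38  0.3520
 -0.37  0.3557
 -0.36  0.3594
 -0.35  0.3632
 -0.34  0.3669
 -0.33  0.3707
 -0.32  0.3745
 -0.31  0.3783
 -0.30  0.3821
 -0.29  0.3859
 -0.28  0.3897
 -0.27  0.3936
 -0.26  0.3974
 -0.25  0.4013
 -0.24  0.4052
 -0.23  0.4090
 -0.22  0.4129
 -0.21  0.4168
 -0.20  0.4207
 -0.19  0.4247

σ√T = 0.41·√0.5 = 0.2899
d₁ = [ln(55/51) + (0.062 + 0.41²/2)·0.5] / 0.2899 = [0.0755 + 0.0730] / 0.2899 = 0.5123 ⇒ 0.51
d₂ = d₁ − σ√T = 0.5123 − 0.2899 = 0.2224 ⇒ 0.22
exp(−rT) = exp(−0.062·0.5) = 0.9695
N(−d₂) = N(-0.22) = 0.4129;  N(−d₁) = N(-0.51) = 0.3050
P = 51·0.9695·0.4129 − 55·0.3050 = 20.4156 − 16.7750 = 3.6406

$3.64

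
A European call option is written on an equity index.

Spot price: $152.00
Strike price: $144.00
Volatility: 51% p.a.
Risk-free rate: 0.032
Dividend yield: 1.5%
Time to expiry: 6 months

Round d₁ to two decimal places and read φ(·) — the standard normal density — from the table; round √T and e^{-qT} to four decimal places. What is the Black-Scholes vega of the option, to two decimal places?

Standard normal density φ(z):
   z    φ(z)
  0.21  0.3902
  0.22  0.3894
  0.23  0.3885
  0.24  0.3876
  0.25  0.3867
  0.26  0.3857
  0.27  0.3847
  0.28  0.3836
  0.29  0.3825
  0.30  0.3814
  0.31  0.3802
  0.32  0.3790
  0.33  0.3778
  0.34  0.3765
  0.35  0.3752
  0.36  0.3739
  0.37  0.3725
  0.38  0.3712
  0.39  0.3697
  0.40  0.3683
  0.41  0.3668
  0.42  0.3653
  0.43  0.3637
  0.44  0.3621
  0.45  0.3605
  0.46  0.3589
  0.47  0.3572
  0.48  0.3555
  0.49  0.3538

40.02

T = 0.5;  σ√T = 0.3606
d₁ = [ln(152/144) + (0.032 − 0.015 + 0.51²/2)·0.5] / 0.3606 = [0.0541 + 0.0735] / 0.3606 = 0.3538 → 0.35
√T = √0.5 = 0.7071
φ(d₁) = φ(0.35) = 0.3752
exp(−qT) = exp(−0.015·0.5) = 0.9925
vega = S·exp(−qT)·φ(d₁)·√T = 152·0.9925·0.3752·0.7071 = 40.0237
(Vega is the same for a European call and put with the same parameters.)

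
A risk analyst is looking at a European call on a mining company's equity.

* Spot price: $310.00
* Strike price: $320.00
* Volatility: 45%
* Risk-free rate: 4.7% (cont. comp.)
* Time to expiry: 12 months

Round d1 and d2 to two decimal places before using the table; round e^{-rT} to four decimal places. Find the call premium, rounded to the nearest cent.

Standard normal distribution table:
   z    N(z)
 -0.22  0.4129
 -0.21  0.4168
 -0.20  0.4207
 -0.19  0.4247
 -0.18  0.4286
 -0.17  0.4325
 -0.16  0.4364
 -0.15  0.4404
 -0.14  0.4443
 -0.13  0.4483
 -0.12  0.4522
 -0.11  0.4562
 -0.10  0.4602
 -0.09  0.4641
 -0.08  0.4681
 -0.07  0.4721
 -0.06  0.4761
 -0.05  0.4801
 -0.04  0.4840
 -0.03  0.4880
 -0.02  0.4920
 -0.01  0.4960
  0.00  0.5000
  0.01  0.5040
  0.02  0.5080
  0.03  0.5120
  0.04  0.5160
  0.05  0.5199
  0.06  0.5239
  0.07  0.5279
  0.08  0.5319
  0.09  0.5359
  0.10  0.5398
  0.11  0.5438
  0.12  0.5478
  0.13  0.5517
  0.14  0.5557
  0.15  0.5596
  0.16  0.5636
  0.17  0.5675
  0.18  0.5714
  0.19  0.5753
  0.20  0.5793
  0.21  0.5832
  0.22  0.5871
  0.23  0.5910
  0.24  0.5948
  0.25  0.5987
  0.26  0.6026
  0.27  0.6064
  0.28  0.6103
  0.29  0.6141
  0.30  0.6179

$57.14

σ√T = 0.45·√1 = 0.4500
d₁ = [ln(310/320) + (0.047 + 0.45²/2)·1] / 0.4500 = [-0.0317 + 0.1482] / 0.4500 = 0.2589 which rounds to 0.26
d₂ = d₁ − σ√T = 0.2589 − 0.4500 = -0.1911 which rounds to -0.19
exp(−rT) = exp(−0.047·1) = 0.9541
C = 310·N(0.26) − 320·0.9541·N(-0.19) = 310·0.6026 − 320·0.9541·0.4247 = 186.8060 − 129.6660 = 57.1400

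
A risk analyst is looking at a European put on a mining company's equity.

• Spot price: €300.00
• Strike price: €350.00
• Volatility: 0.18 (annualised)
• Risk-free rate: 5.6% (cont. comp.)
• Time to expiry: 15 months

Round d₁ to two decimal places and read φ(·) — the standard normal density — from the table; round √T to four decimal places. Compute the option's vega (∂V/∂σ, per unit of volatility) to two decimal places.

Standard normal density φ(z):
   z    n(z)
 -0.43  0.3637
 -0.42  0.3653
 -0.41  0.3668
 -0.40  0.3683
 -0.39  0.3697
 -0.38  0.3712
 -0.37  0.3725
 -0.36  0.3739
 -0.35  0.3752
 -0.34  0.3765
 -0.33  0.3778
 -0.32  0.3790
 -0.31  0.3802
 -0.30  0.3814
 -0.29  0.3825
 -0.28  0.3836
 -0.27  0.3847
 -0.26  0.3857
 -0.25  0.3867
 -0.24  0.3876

σ√T = 0.18·√1.25 = 0.2012
d₁ = [ln(300/350) + (0.056 + 0.18²/2)·1.25] / 0.2012 = [-0.1542 + 0.0902] / 0.2012 = -0.3175 ≈ -0.32
√T = √1.25 = 1.1180
φ(d₁) = φ(-0.32) = 0.3790
vega = S·φ(d₁)·√T = 300·0.3790·1.1180 = 127.1166
(Call and put vega coincide under Black-Scholes.)

127.12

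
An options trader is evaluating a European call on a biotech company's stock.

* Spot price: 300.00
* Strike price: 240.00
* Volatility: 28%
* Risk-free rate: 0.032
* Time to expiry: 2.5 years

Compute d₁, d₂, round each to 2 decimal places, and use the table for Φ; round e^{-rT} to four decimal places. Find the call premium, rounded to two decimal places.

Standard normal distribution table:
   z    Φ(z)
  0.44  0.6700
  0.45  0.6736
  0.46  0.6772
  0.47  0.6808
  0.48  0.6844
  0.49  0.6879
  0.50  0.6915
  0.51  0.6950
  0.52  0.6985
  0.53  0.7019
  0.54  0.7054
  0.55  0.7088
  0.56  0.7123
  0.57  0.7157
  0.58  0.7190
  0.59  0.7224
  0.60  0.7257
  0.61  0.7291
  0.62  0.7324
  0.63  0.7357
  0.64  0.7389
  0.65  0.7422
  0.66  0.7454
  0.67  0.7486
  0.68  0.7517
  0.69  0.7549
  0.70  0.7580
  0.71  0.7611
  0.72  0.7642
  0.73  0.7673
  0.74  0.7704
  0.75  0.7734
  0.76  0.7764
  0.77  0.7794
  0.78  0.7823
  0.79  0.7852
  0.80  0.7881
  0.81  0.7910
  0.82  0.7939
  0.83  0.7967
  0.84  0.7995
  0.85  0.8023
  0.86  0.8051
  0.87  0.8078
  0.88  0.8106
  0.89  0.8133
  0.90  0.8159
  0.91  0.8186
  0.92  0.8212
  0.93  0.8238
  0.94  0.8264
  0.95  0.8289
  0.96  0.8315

σ√T = 0.28·√2.5 = 0.4427
d₁ = [ln(300/240) + (0.032 + 0.28²/2)·2.5] / 0.4427 = [0.2231 + 0.1780] / 0.4427 = 0.9061 ≈ 0.91
d₂ = d₁ − σ√T = 0.9061 − 0.4427 = 0.4634 ≈ 0.46
exp(−rT) = exp(−0.032·2.5) = 0.9231
N(d₁) = N(0.91) = 0.8186;  N(d₂) = N(0.46) = 0.6772
C = 300·0.8186 − 240·0.9231·0.6772 = 245.5800 − 150.0296 = 95.5504

95.55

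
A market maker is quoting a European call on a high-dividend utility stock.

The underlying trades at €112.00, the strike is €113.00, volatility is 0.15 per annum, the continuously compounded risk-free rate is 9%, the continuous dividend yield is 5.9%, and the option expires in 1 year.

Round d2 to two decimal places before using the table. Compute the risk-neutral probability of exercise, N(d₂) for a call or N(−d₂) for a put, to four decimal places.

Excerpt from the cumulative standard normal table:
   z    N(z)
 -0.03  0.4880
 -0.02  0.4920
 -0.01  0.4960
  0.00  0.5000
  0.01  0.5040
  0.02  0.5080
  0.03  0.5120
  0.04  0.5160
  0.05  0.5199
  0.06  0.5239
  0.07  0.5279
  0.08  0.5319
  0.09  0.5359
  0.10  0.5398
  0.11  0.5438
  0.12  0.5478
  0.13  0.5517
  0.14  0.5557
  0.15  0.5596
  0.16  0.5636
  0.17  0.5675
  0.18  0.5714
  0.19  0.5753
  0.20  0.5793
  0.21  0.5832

σ√T = 0.15 × 1.0000 = 0.1500
d₁ = [ln(112/113) + (0.09 − 0.059 + 0.15²/2)·1] / 0.1500 = [-0.0089 + 0.0422] / 0.1500 = 0.2224 ⇒ 0.22
d₂ = d₁ − σ√T = 0.2224 − 0.1500 = 0.0724 ⇒ 0.07
Pr(exercise) under Q = N(d₂) = 0.5279

0.5279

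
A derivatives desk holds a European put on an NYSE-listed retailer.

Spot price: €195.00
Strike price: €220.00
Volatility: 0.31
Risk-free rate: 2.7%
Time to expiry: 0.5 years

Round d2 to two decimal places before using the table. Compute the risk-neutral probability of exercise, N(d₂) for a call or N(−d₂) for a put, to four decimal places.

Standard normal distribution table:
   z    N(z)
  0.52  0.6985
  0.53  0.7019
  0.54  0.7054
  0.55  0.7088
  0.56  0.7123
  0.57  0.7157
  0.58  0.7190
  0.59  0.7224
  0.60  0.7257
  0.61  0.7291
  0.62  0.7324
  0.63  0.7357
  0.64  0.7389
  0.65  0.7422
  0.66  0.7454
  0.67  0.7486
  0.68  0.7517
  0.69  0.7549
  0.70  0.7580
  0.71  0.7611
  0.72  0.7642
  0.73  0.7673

0.7257

σ√T = 0.31·√0.5 = 0.2192
d₁ = [ln(195/220) + (0.027 + 0.31²/2)·0.5] / 0.2192 = [-0.1206 + 0.0375] / 0.2192 = -0.3791 → -0.38
d₂ = d₁ − σ√T = -0.3791 − 0.2192 = -0.5983 → -0.60
Pr(exercise) under Q = N(−d₂) = N(0.60) = 0.7257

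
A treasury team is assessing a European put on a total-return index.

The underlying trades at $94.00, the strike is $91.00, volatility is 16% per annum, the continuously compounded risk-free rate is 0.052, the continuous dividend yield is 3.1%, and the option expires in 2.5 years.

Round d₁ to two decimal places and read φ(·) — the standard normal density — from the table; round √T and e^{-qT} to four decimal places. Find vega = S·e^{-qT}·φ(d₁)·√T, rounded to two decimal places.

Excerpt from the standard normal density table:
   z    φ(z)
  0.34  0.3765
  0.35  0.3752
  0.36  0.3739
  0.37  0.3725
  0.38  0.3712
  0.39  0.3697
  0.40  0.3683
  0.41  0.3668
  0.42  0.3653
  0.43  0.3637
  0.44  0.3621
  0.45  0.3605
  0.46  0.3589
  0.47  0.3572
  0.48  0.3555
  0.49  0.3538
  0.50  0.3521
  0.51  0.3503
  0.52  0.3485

49.36

σ√T = 0.16·√2.5 = 0.2530
d₁ = [ln(94/91) + (0.052 − 0.031 + ½·0.16²)·2.5] / (σ√T) = (0.0324 + 0.0845) / 0.2530 = 0.4622 ⇒ 0.46
√T = √2.5 = 1.5811
φ(d₁) = φ(0.46) = 0.3589
exp(−qT) = exp(−0.031·2.5) = 0.9254
vega = S·exp(−qT)·φ(d₁)·√T = 94·0.9254·0.3589·1.5811 = 49.3617
(The call has the same vega.)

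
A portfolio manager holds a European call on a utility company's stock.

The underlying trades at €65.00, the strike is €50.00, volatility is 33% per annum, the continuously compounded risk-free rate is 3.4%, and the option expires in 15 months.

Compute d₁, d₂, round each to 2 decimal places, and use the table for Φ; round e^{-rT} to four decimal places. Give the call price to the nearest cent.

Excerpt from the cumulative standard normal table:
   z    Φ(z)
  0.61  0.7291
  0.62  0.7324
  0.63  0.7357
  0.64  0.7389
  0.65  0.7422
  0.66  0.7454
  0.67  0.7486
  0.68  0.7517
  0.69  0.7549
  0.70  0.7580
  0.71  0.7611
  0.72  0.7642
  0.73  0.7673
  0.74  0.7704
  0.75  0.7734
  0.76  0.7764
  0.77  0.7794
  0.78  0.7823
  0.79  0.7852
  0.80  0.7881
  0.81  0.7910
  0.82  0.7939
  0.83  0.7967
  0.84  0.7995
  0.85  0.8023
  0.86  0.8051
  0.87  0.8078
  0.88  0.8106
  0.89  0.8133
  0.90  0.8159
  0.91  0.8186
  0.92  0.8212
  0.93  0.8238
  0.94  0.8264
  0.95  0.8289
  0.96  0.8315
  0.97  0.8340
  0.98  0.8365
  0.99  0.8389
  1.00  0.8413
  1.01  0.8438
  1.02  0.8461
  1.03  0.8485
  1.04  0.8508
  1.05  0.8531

€19.44

σ√T = 0.33 × 1.1180 = 0.3690
d₁ = [ln(65/50) + (0.034 + ½·0.33²)·1.25] / (σ√T) = (0.2624 + 0.1106) / 0.3690 = 1.0108 which rounds to 1.01
d₂ = 1.0108 − 0.3690 = 0.6418 which rounds to 0.64
e^(−rT) = e^(−0.034·1.25) = 0.9584
N(d₁) = N(1.01) = 0.8438;  N(d₂) = N(0.64) = 0.7389
C = 65·0.8438 − 50·0.9584·0.7389 = 54.8470 − 35.4081 = 19.4389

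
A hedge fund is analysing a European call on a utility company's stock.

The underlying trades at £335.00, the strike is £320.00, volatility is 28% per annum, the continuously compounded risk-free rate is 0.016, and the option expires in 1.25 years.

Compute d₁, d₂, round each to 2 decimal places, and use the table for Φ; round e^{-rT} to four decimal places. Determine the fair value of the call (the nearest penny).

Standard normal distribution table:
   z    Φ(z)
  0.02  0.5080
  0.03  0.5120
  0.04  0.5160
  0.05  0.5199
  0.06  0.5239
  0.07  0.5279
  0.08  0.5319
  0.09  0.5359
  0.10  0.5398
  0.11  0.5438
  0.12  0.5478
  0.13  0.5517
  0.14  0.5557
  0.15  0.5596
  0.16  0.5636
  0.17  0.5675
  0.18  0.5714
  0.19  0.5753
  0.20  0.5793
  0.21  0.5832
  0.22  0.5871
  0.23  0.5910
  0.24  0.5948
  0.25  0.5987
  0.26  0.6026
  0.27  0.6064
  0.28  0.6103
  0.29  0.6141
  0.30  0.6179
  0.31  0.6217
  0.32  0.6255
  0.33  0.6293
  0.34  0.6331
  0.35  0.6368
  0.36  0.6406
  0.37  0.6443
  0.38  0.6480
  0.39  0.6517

£52.77

σ√T = 0.28 × 1.1180 = 0.3130
d₁ = [ln(335/320) + (0.016 + 0.28²/2)·1.25] / 0.3130 = [0.0458 + 0.0690] / 0.3130 = 0.3667 ≈ 0.37
d₂ = d₁ − σ√T = 0.3667 − 0.3130 = 0.0537 ≈ 0.05
exp(−rT) = exp(−0.016·1.25) = 0.9802
C = 335·N(0.37) − 320·0.9802·N(0.05) = 335·0.6443 − 320·0.9802·0.5199 = 215.8405 − 163.0739 = 52.7666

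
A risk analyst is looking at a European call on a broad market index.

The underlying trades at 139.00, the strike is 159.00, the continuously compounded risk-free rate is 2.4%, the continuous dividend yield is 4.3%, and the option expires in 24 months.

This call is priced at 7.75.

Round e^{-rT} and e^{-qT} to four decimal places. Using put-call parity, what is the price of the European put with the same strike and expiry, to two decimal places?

e^(−qT) = e^(−0.043·2) = 0.9176;  e^(−rT) = e^(−0.024·2) = 0.9531
Put-call parity: C − P = S·e^(−qT) − K·e^(−rT) = 139·0.9176 − 159·0.9531 = 127.5464 − 151.5429 = -23.9965
P = C − (C − P) = 7.75 − (-23.9965) = 31.7465

31.75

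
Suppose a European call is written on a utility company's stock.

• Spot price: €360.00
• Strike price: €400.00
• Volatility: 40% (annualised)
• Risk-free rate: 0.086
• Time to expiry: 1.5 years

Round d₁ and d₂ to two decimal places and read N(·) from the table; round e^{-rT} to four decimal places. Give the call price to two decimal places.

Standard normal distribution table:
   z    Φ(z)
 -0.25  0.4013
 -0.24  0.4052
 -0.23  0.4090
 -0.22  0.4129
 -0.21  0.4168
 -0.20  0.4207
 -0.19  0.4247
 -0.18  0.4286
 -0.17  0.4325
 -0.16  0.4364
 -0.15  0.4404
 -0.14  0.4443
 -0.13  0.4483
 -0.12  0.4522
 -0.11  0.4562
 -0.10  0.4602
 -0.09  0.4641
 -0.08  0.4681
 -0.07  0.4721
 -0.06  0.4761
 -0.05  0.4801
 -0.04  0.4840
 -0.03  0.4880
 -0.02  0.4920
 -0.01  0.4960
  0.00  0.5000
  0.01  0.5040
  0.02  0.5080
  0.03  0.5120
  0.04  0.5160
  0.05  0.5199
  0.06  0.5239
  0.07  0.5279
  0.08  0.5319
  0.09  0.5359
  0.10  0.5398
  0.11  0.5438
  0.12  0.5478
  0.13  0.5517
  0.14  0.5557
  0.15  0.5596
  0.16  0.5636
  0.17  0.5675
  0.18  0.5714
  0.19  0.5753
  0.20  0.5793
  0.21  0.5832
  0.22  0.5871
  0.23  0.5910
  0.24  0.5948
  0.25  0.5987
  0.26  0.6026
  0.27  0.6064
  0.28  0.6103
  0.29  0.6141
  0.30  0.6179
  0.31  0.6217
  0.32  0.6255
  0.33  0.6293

σ√T = 0.4·√1.5 = 0.4899
d₁ = [ln(360/400) + (0.086 + 0.4²/2)·1.5] / 0.4899 = [-0.1054 + 0.2490] / 0.4899 = 0.2932 ≈ 0.29
d₂ = d₁ − σ√T = 0.2932 − 0.4899 = -0.1967 ≈ -0.20
e^(−rT) = e^(−0.086·1.5) = 0.8790
N(d₁) = N(0.29) = 0.6141;  N(d₂) = N(-0.20) = 0.4207
C = 360·0.6141 − 400·0.8790·0.4207 = 221.0760 − 147.9181 = 73.1579

€73.16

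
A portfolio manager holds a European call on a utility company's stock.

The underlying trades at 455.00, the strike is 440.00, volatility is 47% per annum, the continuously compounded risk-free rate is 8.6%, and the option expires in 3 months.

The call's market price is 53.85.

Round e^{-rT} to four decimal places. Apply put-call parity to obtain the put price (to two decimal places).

exp(−rT) = exp(−0.086·0.25) = 0.9787
Put-call parity: C − P = S − K·e^(−rT) = 455 − 440·0.9787 = 455 − 430.6280 = 24.3720
P = C − (C − P) = 53.85 − (24.3720) = 29.4780

29.48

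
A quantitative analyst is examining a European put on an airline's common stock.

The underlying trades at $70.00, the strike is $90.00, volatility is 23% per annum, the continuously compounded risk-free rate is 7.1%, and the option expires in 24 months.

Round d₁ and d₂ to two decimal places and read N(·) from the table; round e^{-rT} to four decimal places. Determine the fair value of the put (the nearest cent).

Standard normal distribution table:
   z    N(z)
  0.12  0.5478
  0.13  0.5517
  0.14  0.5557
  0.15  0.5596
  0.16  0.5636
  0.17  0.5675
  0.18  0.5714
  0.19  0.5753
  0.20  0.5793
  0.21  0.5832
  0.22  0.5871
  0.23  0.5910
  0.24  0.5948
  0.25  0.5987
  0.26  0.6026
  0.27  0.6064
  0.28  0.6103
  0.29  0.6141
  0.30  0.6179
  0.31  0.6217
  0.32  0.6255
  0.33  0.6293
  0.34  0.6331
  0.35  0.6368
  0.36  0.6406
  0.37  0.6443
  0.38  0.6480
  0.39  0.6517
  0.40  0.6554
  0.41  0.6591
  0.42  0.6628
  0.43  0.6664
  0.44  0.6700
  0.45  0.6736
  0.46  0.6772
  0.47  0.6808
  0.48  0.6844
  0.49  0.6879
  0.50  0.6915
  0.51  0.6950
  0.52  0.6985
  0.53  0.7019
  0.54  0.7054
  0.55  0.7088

σ√T = 0.23 × 1.4142 = 0.3253
ln(S/K) + (r + σ²/2)T = ln(70/90) + (0.071 + 0.23²/2)·2 = -0.2513 + 0.1949 = -0.0564
d₁ = -0.0564 / 0.3253 = -0.1734 → -0.17
d₂ = d₁ − σ√T = -0.1734 − 0.3253 = -0.4987 → -0.50
exp(−rT) = exp(−0.071·2) = 0.8676
P = 90·0.8676·N(0.50) − 70·N(0.17) = 90·0.8676·0.6915 − 70·0.5675 = 53.9951 − 39.7250 = 14.2701

$14.27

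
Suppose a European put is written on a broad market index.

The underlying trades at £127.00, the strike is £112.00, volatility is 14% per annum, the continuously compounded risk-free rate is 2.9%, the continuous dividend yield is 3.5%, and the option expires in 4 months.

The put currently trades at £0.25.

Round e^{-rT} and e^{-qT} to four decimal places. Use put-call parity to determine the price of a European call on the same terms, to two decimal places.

£14.85

e^(−qT) = e^(−0.035·0.3333) = 0.9884;  e^(−rT) = e^(−0.029·0.3333) = 0.9904
Put-call parity: C − P = S·e^(−qT) − K·e^(−rT) = 127·0.9884 − 112·0.9904 = 125.5268 − 110.9248 = 14.6020
C = P + (C − P) = 0.25 + (14.6020) = 14.8520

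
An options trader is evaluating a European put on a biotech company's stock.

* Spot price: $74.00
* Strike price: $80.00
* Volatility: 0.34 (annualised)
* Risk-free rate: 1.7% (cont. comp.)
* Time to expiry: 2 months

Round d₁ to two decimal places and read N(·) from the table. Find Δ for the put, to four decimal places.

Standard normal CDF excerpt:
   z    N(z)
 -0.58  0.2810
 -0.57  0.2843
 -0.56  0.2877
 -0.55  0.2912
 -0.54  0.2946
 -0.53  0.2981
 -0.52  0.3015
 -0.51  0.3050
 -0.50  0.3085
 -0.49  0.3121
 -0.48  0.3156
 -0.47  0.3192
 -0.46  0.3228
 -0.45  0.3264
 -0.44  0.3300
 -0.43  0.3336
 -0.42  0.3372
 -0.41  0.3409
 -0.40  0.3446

σ√T = 0.34·√0.1667 = 0.1388
ln(S/K) + (r + σ²/2)T = ln(74/80) + (0.017 + 0.34²/2)·0.1667 = -0.0780 + 0.0125 = -0.0655
d₁ = -0.0655 / 0.1388 = -0.4719 ≈ -0.47
N(d₁) = N(-0.47) = 0.3192
Δ_put = N(d₁) − 1 = 0.3192 − 1 = -0.6808

-0.6808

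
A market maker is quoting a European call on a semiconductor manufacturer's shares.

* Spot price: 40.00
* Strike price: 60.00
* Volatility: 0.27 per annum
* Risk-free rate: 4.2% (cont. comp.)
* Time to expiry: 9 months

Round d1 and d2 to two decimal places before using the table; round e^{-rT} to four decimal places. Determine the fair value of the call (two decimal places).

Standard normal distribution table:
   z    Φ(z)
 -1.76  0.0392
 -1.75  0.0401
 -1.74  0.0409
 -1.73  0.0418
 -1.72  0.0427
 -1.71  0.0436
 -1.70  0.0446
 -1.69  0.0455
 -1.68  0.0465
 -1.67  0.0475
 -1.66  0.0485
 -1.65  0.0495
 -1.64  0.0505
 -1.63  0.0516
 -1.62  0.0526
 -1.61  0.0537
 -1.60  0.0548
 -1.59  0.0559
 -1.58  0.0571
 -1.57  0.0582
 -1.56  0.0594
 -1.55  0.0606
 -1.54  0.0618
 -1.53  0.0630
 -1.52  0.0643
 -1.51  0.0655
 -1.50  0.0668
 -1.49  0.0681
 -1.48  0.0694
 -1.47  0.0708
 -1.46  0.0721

T = 0.75;  σ√T = 0.2338
d₁ = [ln(40/60) + (0.042 + 0.27²/2)·0.75] / 0.2338 = [-0.4055 + 0.0588] / 0.2338 = -1.4824 → -1.48
d₂ = d₁ − σ√T = -1.4824 − 0.2338 = -1.7162 → -1.72
exp(−rT) = exp(−0.042·0.75) = 0.9690
C = 40·N(-1.48) − 60·0.9690·N(-1.72) = 40·0.0694 − 60·0.9690·0.0427 = 2.7760 − 2.4826 = 0.2934

0.29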